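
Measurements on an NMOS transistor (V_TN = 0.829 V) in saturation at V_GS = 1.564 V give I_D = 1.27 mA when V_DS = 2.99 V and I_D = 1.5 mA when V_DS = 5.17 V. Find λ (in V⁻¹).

With V_GS fixed, I_D ∝ (1 + λ V_DS) in saturation, so I_D2/I_D1 = (1 + λ V_DS2)/(1 + λ V_DS1).
1.5/1.27 = 1.181 = (1 + 5.17 λ)/(1 + 2.99 λ).
Solving: λ (I_D1 V_DS2 − I_D2 V_DS1) = I_D2 − I_D1, so λ = (1.5 − 1.27) / (1.27 × 5.17 − 1.5 × 2.99) = 0.23 / 2.08 = 0.111 V⁻¹.

λ = 0.111 V⁻¹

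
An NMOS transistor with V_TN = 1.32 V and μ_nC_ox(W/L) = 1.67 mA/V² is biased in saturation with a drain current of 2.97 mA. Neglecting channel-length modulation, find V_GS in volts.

V_GS = 3.21 V

In saturation I_D = ½ k_n (V_GS − V_TN)², so V_GS − V_TN = √(2 I_D / k_n) = √(2 × 2.97 / 1.67) = 1.89 V.
V_GS = 1.32 + 1.89 = 3.21 V.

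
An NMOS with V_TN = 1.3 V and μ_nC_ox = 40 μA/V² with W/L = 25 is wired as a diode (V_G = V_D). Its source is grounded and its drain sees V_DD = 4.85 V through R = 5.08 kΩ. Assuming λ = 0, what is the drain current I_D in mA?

I_D = 0.502 mA

With gate tied to drain, V_GS = V_DS ≥ V_GS − V_TN, so the device is in saturation.
k_n = μ_nC_ox · (W/L) = 1 mA/V².
KCL at the drain: ½ k_n (V_GS − V_TN)² = (V_DD − V_GS)/R.
Let x = V_GS − 1.3. Then 2.54 x² + x − 3.55 = 0, giving x = 1 V (positive root), so V_GS = 2.3 V.
I_D = (V_DD − V_GS)/R = (4.85 − 2.3) / 5.08 = 0.502 mA.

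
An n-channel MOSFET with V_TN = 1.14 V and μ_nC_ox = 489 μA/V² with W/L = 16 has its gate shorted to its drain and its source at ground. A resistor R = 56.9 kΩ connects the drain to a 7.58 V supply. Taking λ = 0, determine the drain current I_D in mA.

I_D = 0.110 mA

With gate tied to drain, V_GS = V_DS ≥ V_GS − V_TN, so the device is in saturation.
k_n = μ_nC_ox · (W/L) = 7.824 mA/V².
KCL at the drain: ½ k_n (V_GS − V_TN)² = (V_DD − V_GS)/R.
Let x = V_GS − 1.14. Then 223 x² + x − 6.44 = 0, giving x = 0.168 V (positive root), so V_GS = 1.31 V.
I_D = (V_DD − V_GS)/R = (7.58 − 1.31) / 56.9 = 0.11 mA.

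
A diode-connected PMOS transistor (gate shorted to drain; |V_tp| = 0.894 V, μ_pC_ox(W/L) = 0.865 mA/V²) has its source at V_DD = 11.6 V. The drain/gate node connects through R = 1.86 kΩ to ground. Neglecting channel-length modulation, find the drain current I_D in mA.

With gate tied to drain, V_SG = V_SD ≥ V_SG − |V_tp|, so the device is in saturation.
KCL at the drain: ½ k_p (V_SG − |V_tp|)² = (V_DD − V_SG)/R.
Let x = V_SG − 0.894. Then 0.804 x² + x − 10.71 = 0, giving x = 3.08 V (positive root), so V_SG = 3.97 V.
I_D = (V_DD − V_SG)/R = (11.6 − 3.97) / 1.86 = 4.1 mA.

I_D = 4.10 mA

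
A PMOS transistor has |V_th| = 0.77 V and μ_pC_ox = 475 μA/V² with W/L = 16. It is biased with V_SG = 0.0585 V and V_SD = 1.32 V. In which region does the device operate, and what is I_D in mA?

V_SG = 0.0585 V < |V_th| = 0.77 V, so the transistor is in cutoff.

Cutoff; I_D = 0 mA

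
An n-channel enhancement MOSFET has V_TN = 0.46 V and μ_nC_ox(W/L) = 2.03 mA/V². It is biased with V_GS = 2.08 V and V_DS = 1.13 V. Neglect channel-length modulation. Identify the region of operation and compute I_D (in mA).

Triode; I_D = 2.42 mA

V_ov = V_GS − V_TN = 2.08 − 0.46 = 1.62 V.
Since V_DS = 1.13 V < V_ov = 1.62 V, the device is in the triode region.
I_D = k_n [V_ov · V_DS − ½ V_DS²] = 2.03 × [1.62 × 1.13 − 0.5 × 1.13²] = 2.42 mA.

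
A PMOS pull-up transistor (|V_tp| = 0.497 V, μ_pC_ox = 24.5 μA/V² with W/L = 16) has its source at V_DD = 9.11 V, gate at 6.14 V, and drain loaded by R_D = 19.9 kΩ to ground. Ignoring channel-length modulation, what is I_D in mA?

I_D = 0.433 mA

V_SG = V_DD − V_G = 9.11 − 6.14 = 2.97 V, so V_ov = 2.97 − 0.497 = 2.47 V.
k_p = μ_pC_ox · (W/L) = 0.392 mA/V².
Assume saturation: I_D = ½ k_p V_ov² = 0.5 × 0.392 × 2.47² = 1.2 mA, giving V_SD = V_DD − I_D R_D = 9.11 − 1.2 × 19.9 = -14.7 V.
But -14.7 V < V_ov = 2.47 V, so the device is actually in triode.
In triode I_D = k_p[V_ov V_SD − ½ V_SD²] and I_D = (V_DD − V_SD)/R_D. Equating: 3.9 V_SD² − 20.29 V_SD + 9.11 = 0, giving V_SD = 0.496 V (the root below V_ov).
I_D = (9.11 − 0.496) / 19.9 = 0.433 mA.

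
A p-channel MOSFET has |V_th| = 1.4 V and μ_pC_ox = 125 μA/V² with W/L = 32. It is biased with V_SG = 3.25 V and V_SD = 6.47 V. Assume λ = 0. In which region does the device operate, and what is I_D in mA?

Saturation; I_D = 6.85 mA

k_p = μ_pC_ox · (W/L) = 4 mA/V².
V_ov = V_SG − |V_th| = 3.25 − 1.4 = 1.85 V.
Since V_SD = 6.47 V ≥ V_ov = 1.85 V, the device is in saturation.
I_D = ½ k_p V_ov² = 0.5 × 4 × 1.85² = 6.85 mA.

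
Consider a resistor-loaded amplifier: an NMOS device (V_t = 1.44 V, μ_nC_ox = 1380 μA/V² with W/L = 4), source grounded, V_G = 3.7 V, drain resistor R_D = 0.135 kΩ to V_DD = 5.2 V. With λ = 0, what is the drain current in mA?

V_GS = V_G = 3.7 V, so V_ov = 3.7 − 1.44 = 2.26 V.
k_n = μ_nC_ox · (W/L) = 5.52 mA/V².
Assume saturation: I_D = ½ k_n V_ov² = 0.5 × 5.52 × 2.26² = 14.1 mA, giving V_DS = V_DD − I_D R_D = 5.2 − 14.1 × 0.135 = 3.3 V.
V_DS = 3.3 V ≥ V_ov = 2.26 V, confirming saturation.

I_D = 14.1 mA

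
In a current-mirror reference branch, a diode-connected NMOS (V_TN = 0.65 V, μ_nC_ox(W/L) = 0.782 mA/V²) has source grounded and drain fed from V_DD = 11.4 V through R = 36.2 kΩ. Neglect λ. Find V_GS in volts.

V_GS = 1.49 V

With gate tied to drain, V_GS = V_DS ≥ V_GS − V_TN, so the device is in saturation.
KCL at the drain: ½ k_n (V_GS − V_TN)² = (V_DD − V_GS)/R.
Let x = V_GS − 0.65. Then 14.2 x² + x − 10.75 = 0, giving x = 0.837 V (positive root), so V_GS = 1.49 V.
I_D = (V_DD − V_GS)/R = (11.4 − 1.49) / 36.2 = 0.274 mA.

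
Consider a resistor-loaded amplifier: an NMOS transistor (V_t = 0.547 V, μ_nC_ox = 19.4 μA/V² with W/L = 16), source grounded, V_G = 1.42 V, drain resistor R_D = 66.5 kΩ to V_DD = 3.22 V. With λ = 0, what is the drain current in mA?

I_D = 0.0456 mA

V_GS = V_G = 1.42 V, so V_ov = 1.42 − 0.547 = 0.873 V.
k_n = μ_nC_ox · (W/L) = 0.3104 mA/V².
Assume saturation: I_D = ½ k_n V_ov² = 0.5 × 0.3104 × 0.873² = 0.118 mA, giving V_DS = V_DD − I_D R_D = 3.22 − 0.118 × 66.5 = -4.65 V.
But -4.65 V < V_ov = 0.873 V, so the device is actually in triode.
In triode I_D = k_n[V_ov V_DS − ½ V_DS²] and I_D = (V_DD − V_DS)/R_D. Equating: 10.3 V_DS² − 19.02 V_DS + 3.22 = 0, giving V_DS = 0.189 V (the root below V_ov).
I_D = (3.22 − 0.189) / 66.5 = 0.0456 mA.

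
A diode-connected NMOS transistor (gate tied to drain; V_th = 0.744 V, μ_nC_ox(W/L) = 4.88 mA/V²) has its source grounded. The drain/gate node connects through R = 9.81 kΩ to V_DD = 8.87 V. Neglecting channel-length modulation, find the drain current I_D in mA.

With gate tied to drain, V_GS = V_DS ≥ V_GS − V_th, so the device is in saturation.
KCL at the drain: ½ k_n (V_GS − V_th)² = (V_DD − V_GS)/R.
Let x = V_GS − 0.744. Then 23.9 x² + x − 8.126 = 0, giving x = 0.562 V (positive root), so V_GS = 1.31 V.
I_D = (V_DD − V_GS)/R = (8.87 − 1.31) / 9.81 = 0.771 mA.

I_D = 0.771 mA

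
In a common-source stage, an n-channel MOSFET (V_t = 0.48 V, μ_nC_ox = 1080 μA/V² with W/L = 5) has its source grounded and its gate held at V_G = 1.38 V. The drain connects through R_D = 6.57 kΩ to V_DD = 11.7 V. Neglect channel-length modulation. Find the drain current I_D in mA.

I_D = 1.71 mA

V_GS = V_G = 1.38 V, so V_ov = 1.38 − 0.48 = 0.9 V.
k_n = μ_nC_ox · (W/L) = 5.4 mA/V².
Assume saturation: I_D = ½ k_n V_ov² = 0.5 × 5.4 × 0.9² = 2.19 mA, giving V_DS = V_DD − I_D R_D = 11.7 − 2.19 × 6.57 = -2.67 V.
But -2.67 V < V_ov = 0.9 V, so the device is actually in triode.
In triode I_D = k_n[V_ov V_DS − ½ V_DS²] and I_D = (V_DD − V_DS)/R_D. Equating: 17.7 V_DS² − 32.93 V_DS + 11.7 = 0, giving V_DS = 0.479 V (the root below V_ov).
I_D = (11.7 − 0.479) / 6.57 = 1.71 mA.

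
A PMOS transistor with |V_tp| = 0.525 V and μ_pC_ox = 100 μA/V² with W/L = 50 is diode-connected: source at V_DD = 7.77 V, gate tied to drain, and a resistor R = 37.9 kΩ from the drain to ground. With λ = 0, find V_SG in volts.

V_SG = 0.796 V

With gate tied to drain, V_SG = V_SD ≥ V_SG − |V_tp|, so the device is in saturation.
k_p = μ_pC_ox · (W/L) = 5 mA/V².
KCL at the drain: ½ k_p (V_SG − |V_tp|)² = (V_DD − V_SG)/R.
Let x = V_SG − 0.525. Then 94.8 x² + x − 7.245 = 0, giving x = 0.271 V (positive root), so V_SG = 0.796 V.
I_D = (V_DD − V_SG)/R = (7.77 − 0.796) / 37.9 = 0.184 mA.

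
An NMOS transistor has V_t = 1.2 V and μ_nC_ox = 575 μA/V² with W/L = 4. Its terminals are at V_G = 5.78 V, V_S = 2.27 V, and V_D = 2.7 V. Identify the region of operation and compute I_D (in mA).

Triode; I_D = 2.07 mA

V_GS = V_G − V_S = 5.78 − 2.27 = 3.51 V; V_DS = V_D − V_S = 2.7 − 2.27 = 0.43 V.
k_n = μ_nC_ox · (W/L) = 2.3 mA/V².
V_ov = V_GS − V_t = 3.51 − 1.2 = 2.31 V.
Since V_DS = 0.43 V < V_ov = 2.31 V, the device is in the triode region.
I_D = k_n [V_ov · V_DS − ½ V_DS²] = 2.3 × [2.31 × 0.43 − 0.5 × 0.43²] = 2.07 mA.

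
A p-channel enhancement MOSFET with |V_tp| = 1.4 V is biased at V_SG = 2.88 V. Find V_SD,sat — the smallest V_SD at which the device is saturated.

V_SD,sat = 1.48 V

The boundary between triode and saturation is V_SD = V_SG − |V_tp| = V_ov.
V_ov = 2.88 − 1.4 = 1.48 V.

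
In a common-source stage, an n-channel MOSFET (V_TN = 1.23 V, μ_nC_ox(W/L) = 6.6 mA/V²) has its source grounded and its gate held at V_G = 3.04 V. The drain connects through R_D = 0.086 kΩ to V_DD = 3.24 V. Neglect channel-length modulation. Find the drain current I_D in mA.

I_D = 10.8 mA

V_GS = V_G = 3.04 V, so V_ov = 3.04 − 1.23 = 1.81 V.
Assume saturation: I_D = ½ k_n V_ov² = 0.5 × 6.6 × 1.81² = 10.8 mA, giving V_DS = V_DD − I_D R_D = 3.24 − 10.8 × 0.086 = 2.31 V.
V_DS = 2.31 V ≥ V_ov = 1.81 V, confirming saturation.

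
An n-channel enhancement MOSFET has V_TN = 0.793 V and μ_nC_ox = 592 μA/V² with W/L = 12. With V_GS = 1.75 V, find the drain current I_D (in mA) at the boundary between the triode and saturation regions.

At the boundary V_DS = V_ov = V_GS − V_TN = 1.75 − 0.793 = 0.957 V.
k_n = μ_nC_ox · (W/L) = 7.104 mA/V².
I_D = ½ k_n V_ov² = 0.5 × 7.104 × 0.957² = 3.25 mA.

I_D = 3.25 mA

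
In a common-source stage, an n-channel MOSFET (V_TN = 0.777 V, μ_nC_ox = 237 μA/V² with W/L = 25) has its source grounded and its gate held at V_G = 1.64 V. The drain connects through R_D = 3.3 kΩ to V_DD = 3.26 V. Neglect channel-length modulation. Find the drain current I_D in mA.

V_GS = V_G = 1.64 V, so V_ov = 1.64 − 0.777 = 0.863 V.
k_n = μ_nC_ox · (W/L) = 5.925 mA/V².
Assume saturation: I_D = ½ k_n V_ov² = 0.5 × 5.925 × 0.863² = 2.21 mA, giving V_DS = V_DD − I_D R_D = 3.26 − 2.21 × 3.3 = -4.02 V.
But -4.02 V < V_ov = 0.863 V, so the device is actually in triode.
In triode I_D = k_n[V_ov V_DS − ½ V_DS²] and I_D = (V_DD − V_DS)/R_D. Equating: 9.78 V_DS² − 17.87 V_DS + 3.26 = 0, giving V_DS = 0.205 V (the root below V_ov).
I_D = (3.26 − 0.205) / 3.3 = 0.926 mA.

I_D = 0.926 mA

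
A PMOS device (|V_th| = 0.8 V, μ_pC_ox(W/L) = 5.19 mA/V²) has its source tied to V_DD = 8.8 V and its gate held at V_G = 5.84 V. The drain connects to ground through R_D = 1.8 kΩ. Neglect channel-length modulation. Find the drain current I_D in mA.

V_SG = V_DD − V_G = 8.8 − 5.84 = 2.96 V, so V_ov = 2.96 − 0.8 = 2.16 V.
Assume saturation: I_D = ½ k_p V_ov² = 0.5 × 5.19 × 2.16² = 12.1 mA, giving V_SD = V_DD − I_D R_D = 8.8 − 12.1 × 1.8 = -13 V.
But -13 V < V_ov = 2.16 V, so the device is actually in triode.
In triode I_D = k_p[V_ov V_SD − ½ V_SD²] and I_D = (V_DD − V_SD)/R_D. Equating: 4.67 V_SD² − 21.18 V_SD + 8.8 = 0, giving V_SD = 0.463 V (the root below V_ov).
I_D = (8.8 − 0.463) / 1.8 = 4.63 mA.

I_D = 4.63 mA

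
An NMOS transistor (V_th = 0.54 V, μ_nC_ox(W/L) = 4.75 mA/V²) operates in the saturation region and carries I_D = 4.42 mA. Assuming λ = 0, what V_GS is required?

In saturation I_D = ½ k_n (V_GS − V_th)², so V_GS − V_th = √(2 I_D / k_n) = √(2 × 4.42 / 4.75) = 1.36 V.
V_GS = 0.54 + 1.36 = 1.9 V.

V_GS = 1.90 V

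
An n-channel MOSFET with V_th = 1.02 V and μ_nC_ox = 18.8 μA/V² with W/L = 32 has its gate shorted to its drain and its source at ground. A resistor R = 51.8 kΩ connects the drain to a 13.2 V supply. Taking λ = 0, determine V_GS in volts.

With gate tied to drain, V_GS = V_DS ≥ V_GS − V_th, so the device is in saturation.
k_n = μ_nC_ox · (W/L) = 0.6016 mA/V².
KCL at the drain: ½ k_n (V_GS − V_th)² = (V_DD − V_GS)/R.
Let x = V_GS − 1.02. Then 15.6 x² + x − 12.18 = 0, giving x = 0.853 V (positive root), so V_GS = 1.87 V.
I_D = (V_DD − V_GS)/R = (13.2 − 1.87) / 51.8 = 0.219 mA.

V_GS = 1.87 V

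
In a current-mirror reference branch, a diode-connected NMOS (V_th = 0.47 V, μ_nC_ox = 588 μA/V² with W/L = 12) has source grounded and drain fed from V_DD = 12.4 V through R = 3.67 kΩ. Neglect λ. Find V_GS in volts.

With gate tied to drain, V_GS = V_DS ≥ V_GS − V_th, so the device is in saturation.
k_n = μ_nC_ox · (W/L) = 7.056 mA/V².
KCL at the drain: ½ k_n (V_GS − V_th)² = (V_DD − V_GS)/R.
Let x = V_GS − 0.47. Then 12.9 x² + x − 11.93 = 0, giving x = 0.922 V (positive root), so V_GS = 1.39 V.
I_D = (V_DD − V_GS)/R = (12.4 − 1.39) / 3.67 = 3 mA.

V_GS = 1.39 V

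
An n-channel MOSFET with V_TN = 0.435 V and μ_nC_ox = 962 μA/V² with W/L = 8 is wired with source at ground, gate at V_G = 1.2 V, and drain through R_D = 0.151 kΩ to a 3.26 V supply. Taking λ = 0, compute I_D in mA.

I_D = 2.25 mA

V_GS = V_G = 1.2 V, so V_ov = 1.2 − 0.435 = 0.765 V.
k_n = μ_nC_ox · (W/L) = 7.696 mA/V².
Assume saturation: I_D = ½ k_n V_ov² = 0.5 × 7.696 × 0.765² = 2.25 mA, giving V_DS = V_DD − I_D R_D = 3.26 − 2.25 × 0.151 = 2.92 V.
V_DS = 2.92 V ≥ V_ov = 0.765 V, confirming saturation.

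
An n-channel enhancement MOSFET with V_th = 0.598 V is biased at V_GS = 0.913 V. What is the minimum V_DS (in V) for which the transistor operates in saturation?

V_DS,sat = 0.315 V

The boundary between triode and saturation is V_DS = V_GS − V_th = V_ov.
V_ov = 0.913 − 0.598 = 0.315 V.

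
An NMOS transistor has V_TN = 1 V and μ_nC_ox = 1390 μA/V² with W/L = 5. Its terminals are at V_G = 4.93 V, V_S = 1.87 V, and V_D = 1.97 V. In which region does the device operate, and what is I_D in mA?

Triode; I_D = 1.40 mA

V_GS = V_G − V_S = 4.93 − 1.87 = 3.06 V; V_DS = V_D − V_S = 1.97 − 1.87 = 0.1 V.
k_n = μ_nC_ox · (W/L) = 6.95 mA/V².
V_ov = V_GS − V_TN = 3.06 − 1 = 2.06 V.
Since V_DS = 0.1 V < V_ov = 2.06 V, the device is in the triode region.
I_D = k_n [V_ov · V_DS − ½ V_DS²] = 6.95 × [2.06 × 0.1 − 0.5 × 0.1²] = 1.4 mA.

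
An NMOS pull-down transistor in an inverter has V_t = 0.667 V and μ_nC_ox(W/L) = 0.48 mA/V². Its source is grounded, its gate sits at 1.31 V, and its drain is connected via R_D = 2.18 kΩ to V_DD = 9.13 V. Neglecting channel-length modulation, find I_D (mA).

V_GS = V_G = 1.31 V, so V_ov = 1.31 − 0.667 = 0.643 V.
Assume saturation: I_D = ½ k_n V_ov² = 0.5 × 0.48 × 0.643² = 0.0992 mA, giving V_DS = V_DD − I_D R_D = 9.13 − 0.0992 × 2.18 = 8.91 V.
V_DS = 8.91 V ≥ V_ov = 0.643 V, confirming saturation.

I_D = 0.0992 mA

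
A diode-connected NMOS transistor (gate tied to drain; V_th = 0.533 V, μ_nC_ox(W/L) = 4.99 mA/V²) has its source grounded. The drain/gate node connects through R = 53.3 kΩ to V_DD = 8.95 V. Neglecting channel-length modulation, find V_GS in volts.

With gate tied to drain, V_GS = V_DS ≥ V_GS − V_th, so the device is in saturation.
KCL at the drain: ½ k_n (V_GS − V_th)² = (V_DD − V_GS)/R.
Let x = V_GS − 0.533. Then 133 x² + x − 8.417 = 0, giving x = 0.248 V (positive root), so V_GS = 0.781 V.
I_D = (V_DD − V_GS)/R = (8.95 − 0.781) / 53.3 = 0.153 mA.

V_GS = 0.781 V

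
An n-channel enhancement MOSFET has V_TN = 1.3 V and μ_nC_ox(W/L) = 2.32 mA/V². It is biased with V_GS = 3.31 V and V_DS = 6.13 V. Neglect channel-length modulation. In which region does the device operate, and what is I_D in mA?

V_ov = V_GS − V_TN = 3.31 − 1.3 = 2.01 V.
Since V_DS = 6.13 V ≥ V_ov = 2.01 V, the device is in saturation.
I_D = ½ k_n V_ov² = 0.5 × 2.32 × 2.01² = 4.69 mA.

Saturation; I_D = 4.69 mA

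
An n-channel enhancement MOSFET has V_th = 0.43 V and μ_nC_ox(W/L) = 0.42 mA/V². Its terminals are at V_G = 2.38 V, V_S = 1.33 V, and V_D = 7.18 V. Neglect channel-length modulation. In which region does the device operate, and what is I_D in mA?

V_GS = V_G − V_S = 2.38 − 1.33 = 1.05 V; V_DS = V_D − V_S = 7.18 − 1.33 = 5.85 V.
V_ov = V_GS − V_th = 1.05 − 0.43 = 0.62 V.
Since V_DS = 5.85 V ≥ V_ov = 0.62 V, the device is in saturation.
I_D = ½ k_n V_ov² = 0.5 × 0.42 × 0.62² = 0.0807 mA.

Saturation; I_D = 0.0807 mA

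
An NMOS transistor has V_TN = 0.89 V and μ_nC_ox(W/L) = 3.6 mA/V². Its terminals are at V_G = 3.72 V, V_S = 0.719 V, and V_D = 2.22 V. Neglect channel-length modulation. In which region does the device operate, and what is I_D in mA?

Triode; I_D = 7.35 mA

V_GS = V_G − V_S = 3.72 − 0.719 = 3 V; V_DS = V_D − V_S = 2.22 − 0.719 = 1.5 V.
V_ov = V_GS − V_TN = 3 − 0.89 = 2.11 V.
Since V_DS = 1.5 V < V_ov = 2.11 V, the device is in the triode region.
I_D = k_n [V_ov · V_DS − ½ V_DS²] = 3.6 × [2.11 × 1.5 − 0.5 × 1.5²] = 7.35 mA.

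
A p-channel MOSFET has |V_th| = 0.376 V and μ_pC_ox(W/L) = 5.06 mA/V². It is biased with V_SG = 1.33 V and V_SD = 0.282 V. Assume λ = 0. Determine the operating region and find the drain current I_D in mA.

Triode; I_D = 1.16 mA

V_ov = V_SG − |V_th| = 1.33 − 0.376 = 0.954 V.
Since V_SD = 0.282 V < V_ov = 0.954 V, the device is in the triode region.
I_D = k_p [V_ov · V_SD − ½ V_SD²] = 5.06 × [0.954 × 0.282 − 0.5 × 0.282²] = 1.16 mA.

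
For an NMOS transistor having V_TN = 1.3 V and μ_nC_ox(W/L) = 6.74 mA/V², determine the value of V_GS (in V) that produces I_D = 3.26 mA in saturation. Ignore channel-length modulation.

V_GS = 2.28 V

In saturation I_D = ½ k_n (V_GS − V_TN)², so V_GS − V_TN = √(2 I_D / k_n) = √(2 × 3.26 / 6.74) = 0.984 V.
V_GS = 1.3 + 0.984 = 2.28 V.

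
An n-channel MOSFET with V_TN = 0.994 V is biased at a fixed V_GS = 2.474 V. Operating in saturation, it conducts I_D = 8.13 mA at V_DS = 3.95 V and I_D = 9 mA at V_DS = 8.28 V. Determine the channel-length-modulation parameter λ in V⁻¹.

With V_GS fixed, I_D ∝ (1 + λ V_DS) in saturation, so I_D2/I_D1 = (1 + λ V_DS2)/(1 + λ V_DS1).
9/8.13 = 1.107 = (1 + 8.28 λ)/(1 + 3.95 λ).
Solving: λ (I_D1 V_DS2 − I_D2 V_DS1) = I_D2 − I_D1, so λ = (9 − 8.13) / (8.13 × 8.28 − 9 × 3.95) = 0.87 / 31.8 = 0.0274 V⁻¹.

λ = 0.0274 V⁻¹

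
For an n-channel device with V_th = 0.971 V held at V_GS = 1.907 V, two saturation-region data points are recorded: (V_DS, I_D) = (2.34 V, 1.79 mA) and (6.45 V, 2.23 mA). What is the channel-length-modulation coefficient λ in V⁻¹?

λ = 0.0695 V⁻¹

With V_GS fixed, I_D ∝ (1 + λ V_DS) in saturation, so I_D2/I_D1 = (1 + λ V_DS2)/(1 + λ V_DS1).
2.23/1.79 = 1.246 = (1 + 6.45 λ)/(1 + 2.34 λ).
Solving: λ (I_D1 V_DS2 − I_D2 V_DS1) = I_D2 − I_D1, so λ = (2.23 − 1.79) / (1.79 × 6.45 − 2.23 × 2.34) = 0.44 / 6.33 = 0.0695 V⁻¹.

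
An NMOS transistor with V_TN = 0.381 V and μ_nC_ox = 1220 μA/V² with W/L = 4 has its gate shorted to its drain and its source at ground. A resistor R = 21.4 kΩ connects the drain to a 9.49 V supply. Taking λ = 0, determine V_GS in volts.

V_GS = 0.789 V

With gate tied to drain, V_GS = V_DS ≥ V_GS − V_TN, so the device is in saturation.
k_n = μ_nC_ox · (W/L) = 4.88 mA/V².
KCL at the drain: ½ k_n (V_GS − V_TN)² = (V_DD − V_GS)/R.
Let x = V_GS − 0.381. Then 52.2 x² + x − 9.109 = 0, giving x = 0.408 V (positive root), so V_GS = 0.789 V.
I_D = (V_DD − V_GS)/R = (9.49 − 0.789) / 21.4 = 0.407 mA.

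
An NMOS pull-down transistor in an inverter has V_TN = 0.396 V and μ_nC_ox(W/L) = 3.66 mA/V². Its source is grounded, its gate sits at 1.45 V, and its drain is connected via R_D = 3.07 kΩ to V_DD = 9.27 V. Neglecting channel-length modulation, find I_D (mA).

V_GS = V_G = 1.45 V, so V_ov = 1.45 − 0.396 = 1.05 V.
Assume saturation: I_D = ½ k_n V_ov² = 0.5 × 3.66 × 1.05² = 2.03 mA, giving V_DS = V_DD − I_D R_D = 9.27 − 2.03 × 3.07 = 3.03 V.
V_DS = 3.03 V ≥ V_ov = 1.05 V, confirming saturation.

I_D = 2.03 mA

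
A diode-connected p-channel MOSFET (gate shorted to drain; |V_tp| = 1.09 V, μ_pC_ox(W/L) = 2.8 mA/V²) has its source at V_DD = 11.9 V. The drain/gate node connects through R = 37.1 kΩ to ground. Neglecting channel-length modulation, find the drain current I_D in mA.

I_D = 0.279 mA

With gate tied to drain, V_SG = V_SD ≥ V_SG − |V_tp|, so the device is in saturation.
KCL at the drain: ½ k_p (V_SG − |V_tp|)² = (V_DD − V_SG)/R.
Let x = V_SG − 1.09. Then 51.9 x² + x − 10.81 = 0, giving x = 0.447 V (positive root), so V_SG = 1.54 V.
I_D = (V_DD − V_SG)/R = (11.9 − 1.54) / 37.1 = 0.279 mA.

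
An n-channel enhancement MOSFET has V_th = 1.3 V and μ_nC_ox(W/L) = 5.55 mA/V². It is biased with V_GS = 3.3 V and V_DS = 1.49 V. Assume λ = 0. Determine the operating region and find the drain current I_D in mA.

Triode; I_D = 10.4 mA

V_ov = V_GS − V_th = 3.3 − 1.3 = 2 V.
Since V_DS = 1.49 V < V_ov = 2 V, the device is in the triode region.
I_D = k_n [V_ov · V_DS − ½ V_DS²] = 5.55 × [2 × 1.49 − 0.5 × 1.49²] = 10.4 mA.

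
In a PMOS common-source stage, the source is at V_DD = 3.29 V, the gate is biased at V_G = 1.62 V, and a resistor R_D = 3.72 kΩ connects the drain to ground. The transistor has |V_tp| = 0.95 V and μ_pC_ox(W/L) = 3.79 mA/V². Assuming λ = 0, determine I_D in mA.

V_SG = V_DD − V_G = 3.29 − 1.62 = 1.67 V, so V_ov = 1.67 − 0.95 = 0.72 V.
Assume saturation: I_D = ½ k_p V_ov² = 0.5 × 3.79 × 0.72² = 0.982 mA, giving V_SD = V_DD − I_D R_D = 3.29 − 0.982 × 3.72 = -0.364 V.
But -0.364 V < V_ov = 0.72 V, so the device is actually in triode.
In triode I_D = k_p[V_ov V_SD − ½ V_SD²] and I_D = (V_DD − V_SD)/R_D. Equating: 7.05 V_SD² − 11.15 V_SD + 3.29 = 0, giving V_SD = 0.392 V (the root below V_ov).
I_D = (3.29 − 0.392) / 3.72 = 0.779 mA.

I_D = 0.779 mA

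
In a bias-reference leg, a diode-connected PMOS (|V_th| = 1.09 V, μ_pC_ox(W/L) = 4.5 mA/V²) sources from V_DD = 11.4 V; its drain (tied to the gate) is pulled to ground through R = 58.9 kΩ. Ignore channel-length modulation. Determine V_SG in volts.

V_SG = 1.37 V

With gate tied to drain, V_SG = V_SD ≥ V_SG − |V_th|, so the device is in saturation.
KCL at the drain: ½ k_p (V_SG − |V_th|)² = (V_DD − V_SG)/R.
Let x = V_SG − 1.09. Then 133 x² + x − 10.31 = 0, giving x = 0.275 V (positive root), so V_SG = 1.37 V.
I_D = (V_DD − V_SG)/R = (11.4 − 1.37) / 58.9 = 0.17 mA.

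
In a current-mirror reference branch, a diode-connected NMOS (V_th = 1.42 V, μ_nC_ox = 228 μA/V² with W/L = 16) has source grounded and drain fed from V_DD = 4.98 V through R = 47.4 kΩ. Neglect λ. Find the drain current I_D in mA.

I_D = 0.0709 mA

With gate tied to drain, V_GS = V_DS ≥ V_GS − V_th, so the device is in saturation.
k_n = μ_nC_ox · (W/L) = 3.648 mA/V².
KCL at the drain: ½ k_n (V_GS − V_th)² = (V_DD − V_GS)/R.
Let x = V_GS − 1.42. Then 86.5 x² + x − 3.56 = 0, giving x = 0.197 V (positive root), so V_GS = 1.62 V.
I_D = (V_DD − V_GS)/R = (4.98 − 1.62) / 47.4 = 0.0709 mA.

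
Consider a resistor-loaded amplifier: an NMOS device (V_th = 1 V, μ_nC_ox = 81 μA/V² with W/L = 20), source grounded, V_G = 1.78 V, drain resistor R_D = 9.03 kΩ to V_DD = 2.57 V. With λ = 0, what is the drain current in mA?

V_GS = V_G = 1.78 V, so V_ov = 1.78 − 1 = 0.78 V.
k_n = μ_nC_ox · (W/L) = 1.62 mA/V².
Assume saturation: I_D = ½ k_n V_ov² = 0.5 × 1.62 × 0.78² = 0.493 mA, giving V_DS = V_DD − I_D R_D = 2.57 − 0.493 × 9.03 = -1.88 V.
But -1.88 V < V_ov = 0.78 V, so the device is actually in triode.
In triode I_D = k_n[V_ov V_DS − ½ V_DS²] and I_D = (V_DD − V_DS)/R_D. Equating: 7.31 V_DS² − 12.41 V_DS + 2.57 = 0, giving V_DS = 0.241 V (the root below V_ov).
I_D = (2.57 − 0.241) / 9.03 = 0.258 mA.

I_D = 0.258 mA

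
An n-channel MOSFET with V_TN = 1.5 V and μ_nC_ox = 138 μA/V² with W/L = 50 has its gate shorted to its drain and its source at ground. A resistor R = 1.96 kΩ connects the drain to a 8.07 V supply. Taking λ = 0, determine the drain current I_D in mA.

With gate tied to drain, V_GS = V_DS ≥ V_GS − V_TN, so the device is in saturation.
k_n = μ_nC_ox · (W/L) = 6.9 mA/V².
KCL at the drain: ½ k_n (V_GS − V_TN)² = (V_DD − V_GS)/R.
Let x = V_GS − 1.5. Then 6.76 x² + x − 6.57 = 0, giving x = 0.915 V (positive root), so V_GS = 2.41 V.
I_D = (V_DD − V_GS)/R = (8.07 − 2.41) / 1.96 = 2.89 mA.

I_D = 2.89 mA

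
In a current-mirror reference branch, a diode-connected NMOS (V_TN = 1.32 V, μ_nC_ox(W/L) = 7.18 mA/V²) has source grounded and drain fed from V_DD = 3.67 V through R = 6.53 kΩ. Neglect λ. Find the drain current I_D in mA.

I_D = 0.315 mA

With gate tied to drain, V_GS = V_DS ≥ V_GS − V_TN, so the device is in saturation.
KCL at the drain: ½ k_n (V_GS − V_TN)² = (V_DD − V_GS)/R.
Let x = V_GS − 1.32. Then 23.4 x² + x − 2.35 = 0, giving x = 0.296 V (positive root), so V_GS = 1.62 V.
I_D = (V_DD − V_GS)/R = (3.67 − 1.62) / 6.53 = 0.315 mA.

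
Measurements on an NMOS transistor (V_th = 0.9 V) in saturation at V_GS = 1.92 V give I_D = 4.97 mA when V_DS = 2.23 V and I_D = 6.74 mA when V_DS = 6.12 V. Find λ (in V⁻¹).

λ = 0.115 V⁻¹

With V_GS fixed, I_D ∝ (1 + λ V_DS) in saturation, so I_D2/I_D1 = (1 + λ V_DS2)/(1 + λ V_DS1).
6.74/4.97 = 1.356 = (1 + 6.12 λ)/(1 + 2.23 λ).
Solving: λ (I_D1 V_DS2 − I_D2 V_DS1) = I_D2 − I_D1, so λ = (6.74 − 4.97) / (4.97 × 6.12 − 6.74 × 2.23) = 1.77 / 15.4 = 0.115 V⁻¹.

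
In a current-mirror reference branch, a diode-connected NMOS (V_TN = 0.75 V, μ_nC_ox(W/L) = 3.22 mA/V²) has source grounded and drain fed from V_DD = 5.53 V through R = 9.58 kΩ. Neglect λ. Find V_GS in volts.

With gate tied to drain, V_GS = V_DS ≥ V_GS − V_TN, so the device is in saturation.
KCL at the drain: ½ k_n (V_GS − V_TN)² = (V_DD − V_GS)/R.
Let x = V_GS − 0.75. Then 15.4 x² + x − 4.78 = 0, giving x = 0.525 V (positive root), so V_GS = 1.28 V.
I_D = (V_DD − V_GS)/R = (5.53 − 1.28) / 9.58 = 0.444 mA.

V_GS = 1.28 V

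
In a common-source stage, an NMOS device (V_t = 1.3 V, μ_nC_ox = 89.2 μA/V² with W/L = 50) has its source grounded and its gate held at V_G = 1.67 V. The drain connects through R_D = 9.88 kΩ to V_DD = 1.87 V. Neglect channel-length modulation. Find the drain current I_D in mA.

V_GS = V_G = 1.67 V, so V_ov = 1.67 − 1.3 = 0.37 V.
k_n = μ_nC_ox · (W/L) = 4.46 mA/V².
Assume saturation: I_D = ½ k_n V_ov² = 0.5 × 4.46 × 0.37² = 0.305 mA, giving V_DS = V_DD − I_D R_D = 1.87 − 0.305 × 9.88 = -1.15 V.
But -1.15 V < V_ov = 0.37 V, so the device is actually in triode.
In triode I_D = k_n[V_ov V_DS − ½ V_DS²] and I_D = (V_DD − V_DS)/R_D. Equating: 22 V_DS² − 17.3 V_DS + 1.87 = 0, giving V_DS = 0.129 V (the root below V_ov).
I_D = (1.87 − 0.129) / 9.88 = 0.176 mA.

I_D = 0.176 mA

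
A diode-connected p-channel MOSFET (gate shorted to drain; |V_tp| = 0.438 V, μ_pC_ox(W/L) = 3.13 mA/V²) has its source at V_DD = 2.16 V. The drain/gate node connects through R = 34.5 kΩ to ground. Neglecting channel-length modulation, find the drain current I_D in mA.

I_D = 0.0450 mA

With gate tied to drain, V_SG = V_SD ≥ V_SG − |V_tp|, so the device is in saturation.
KCL at the drain: ½ k_p (V_SG − |V_tp|)² = (V_DD − V_SG)/R.
Let x = V_SG − 0.438. Then 54 x² + x − 1.722 = 0, giving x = 0.17 V (positive root), so V_SG = 0.608 V.
I_D = (V_DD − V_SG)/R = (2.16 − 0.608) / 34.5 = 0.045 mA.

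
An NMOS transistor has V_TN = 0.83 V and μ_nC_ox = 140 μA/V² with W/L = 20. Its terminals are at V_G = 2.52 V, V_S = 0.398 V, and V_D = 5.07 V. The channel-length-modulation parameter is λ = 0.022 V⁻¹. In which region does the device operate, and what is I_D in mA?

Saturation; I_D = 2.58 mA

V_GS = V_G − V_S = 2.52 − 0.398 = 2.12 V; V_DS = V_D − V_S = 5.07 − 0.398 = 4.67 V.
k_n = μ_nC_ox · (W/L) = 2.8 mA/V².
V_ov = V_GS − V_TN = 2.12 − 0.83 = 1.29 V.
Since V_DS = 4.67 V ≥ V_ov = 1.29 V, the device is in saturation.
I_D = ½ k_n V_ov² (1 + λ V_DS) = 0.5 × 2.8 × 1.29² × (1 + 0.022 × 4.67) = 2.58 mA.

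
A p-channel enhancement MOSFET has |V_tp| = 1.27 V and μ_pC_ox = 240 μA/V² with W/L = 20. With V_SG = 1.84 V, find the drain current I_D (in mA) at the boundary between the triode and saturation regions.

At the boundary V_SD = V_ov = V_SG − |V_tp| = 1.84 − 1.27 = 0.57 V.
k_p = μ_pC_ox · (W/L) = 4.8 mA/V².
I_D = ½ k_p V_ov² = 0.5 × 4.8 × 0.57² = 0.78 mA.

I_D = 0.780 mA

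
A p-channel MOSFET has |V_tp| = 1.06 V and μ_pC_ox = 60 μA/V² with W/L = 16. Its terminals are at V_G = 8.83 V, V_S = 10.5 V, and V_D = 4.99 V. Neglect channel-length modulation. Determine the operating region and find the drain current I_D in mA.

Saturation; I_D = 0.179 mA

V_SG = V_S − V_G = 10.5 − 8.83 = 1.67 V; V_SD = V_S − V_D = 10.5 − 4.99 = 5.51 V.
k_p = μ_pC_ox · (W/L) = 0.96 mA/V².
V_ov = V_SG − |V_tp| = 1.67 − 1.06 = 0.61 V.
Since V_SD = 5.51 V ≥ V_ov = 0.61 V, the device is in saturation.
I_D = ½ k_p V_ov² = 0.5 × 0.96 × 0.61² = 0.179 mA.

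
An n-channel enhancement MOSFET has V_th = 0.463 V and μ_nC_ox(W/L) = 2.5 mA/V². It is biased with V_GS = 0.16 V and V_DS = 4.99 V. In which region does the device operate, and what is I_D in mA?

V_GS = 0.16 V < V_th = 0.463 V, so the transistor is in cutoff.

Cutoff; I_D = 0 mA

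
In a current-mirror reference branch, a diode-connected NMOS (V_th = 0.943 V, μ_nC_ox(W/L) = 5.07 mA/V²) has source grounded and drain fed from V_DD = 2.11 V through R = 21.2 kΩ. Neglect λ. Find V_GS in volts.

With gate tied to drain, V_GS = V_DS ≥ V_GS − V_th, so the device is in saturation.
KCL at the drain: ½ k_n (V_GS − V_th)² = (V_DD − V_GS)/R.
Let x = V_GS − 0.943. Then 53.7 x² + x − 1.167 = 0, giving x = 0.138 V (positive root), so V_GS = 1.08 V.
I_D = (V_DD − V_GS)/R = (2.11 − 1.08) / 21.2 = 0.0485 mA.

V_GS = 1.08 V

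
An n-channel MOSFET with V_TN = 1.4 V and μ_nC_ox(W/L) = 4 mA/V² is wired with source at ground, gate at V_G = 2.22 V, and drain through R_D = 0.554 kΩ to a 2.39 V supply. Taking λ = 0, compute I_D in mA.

V_GS = V_G = 2.22 V, so V_ov = 2.22 − 1.4 = 0.82 V.
Assume saturation: I_D = ½ k_n V_ov² = 0.5 × 4 × 0.82² = 1.34 mA, giving V_DS = V_DD − I_D R_D = 2.39 − 1.34 × 0.554 = 1.64 V.
V_DS = 1.64 V ≥ V_ov = 0.82 V, confirming saturation.

I_D = 1.34 mA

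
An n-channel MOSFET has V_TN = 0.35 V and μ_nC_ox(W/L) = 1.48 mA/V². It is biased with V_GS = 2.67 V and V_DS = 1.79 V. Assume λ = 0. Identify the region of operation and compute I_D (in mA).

Triode; I_D = 3.78 mA

V_ov = V_GS − V_TN = 2.67 − 0.35 = 2.32 V.
Since V_DS = 1.79 V < V_ov = 2.32 V, the device is in the triode region.
I_D = k_n [V_ov · V_DS − ½ V_DS²] = 1.48 × [2.32 × 1.79 − 0.5 × 1.79²] = 3.78 mA.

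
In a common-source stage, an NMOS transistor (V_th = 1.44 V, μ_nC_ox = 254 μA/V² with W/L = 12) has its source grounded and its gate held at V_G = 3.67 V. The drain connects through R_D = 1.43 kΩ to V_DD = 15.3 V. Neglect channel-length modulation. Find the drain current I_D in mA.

V_GS = V_G = 3.67 V, so V_ov = 3.67 − 1.44 = 2.23 V.
k_n = μ_nC_ox · (W/L) = 3.048 mA/V².
Assume saturation: I_D = ½ k_n V_ov² = 0.5 × 3.048 × 2.23² = 7.58 mA, giving V_DS = V_DD − I_D R_D = 15.3 − 7.58 × 1.43 = 4.46 V.
V_DS = 4.46 V ≥ V_ov = 2.23 V, confirming saturation.

I_D = 7.58 mA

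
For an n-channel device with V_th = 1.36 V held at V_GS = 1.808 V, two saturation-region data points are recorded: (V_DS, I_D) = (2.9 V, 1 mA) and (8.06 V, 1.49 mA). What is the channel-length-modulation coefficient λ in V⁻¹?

λ = 0.131 V⁻¹

With V_GS fixed, I_D ∝ (1 + λ V_DS) in saturation, so I_D2/I_D1 = (1 + λ V_DS2)/(1 + λ V_DS1).
1.49/1 = 1.49 = (1 + 8.06 λ)/(1 + 2.9 λ).
Solving: λ (I_D1 V_DS2 − I_D2 V_DS1) = I_D2 − I_D1, so λ = (1.49 − 1) / (1 × 8.06 − 1.49 × 2.9) = 0.49 / 3.74 = 0.131 V⁻¹.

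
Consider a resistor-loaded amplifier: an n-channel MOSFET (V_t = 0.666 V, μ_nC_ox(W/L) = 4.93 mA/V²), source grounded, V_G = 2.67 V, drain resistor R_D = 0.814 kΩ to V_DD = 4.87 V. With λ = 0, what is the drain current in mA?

I_D = 5.21 mA

V_GS = V_G = 2.67 V, so V_ov = 2.67 − 0.666 = 2 V.
Assume saturation: I_D = ½ k_n V_ov² = 0.5 × 4.93 × 2² = 9.9 mA, giving V_DS = V_DD − I_D R_D = 4.87 − 9.9 × 0.814 = -3.19 V.
But -3.19 V < V_ov = 2 V, so the device is actually in triode.
In triode I_D = k_n[V_ov V_DS − ½ V_DS²] and I_D = (V_DD − V_DS)/R_D. Equating: 2.01 V_DS² − 9.042 V_DS + 4.87 = 0, giving V_DS = 0.625 V (the root below V_ov).
I_D = (4.87 − 0.625) / 0.814 = 5.21 mA.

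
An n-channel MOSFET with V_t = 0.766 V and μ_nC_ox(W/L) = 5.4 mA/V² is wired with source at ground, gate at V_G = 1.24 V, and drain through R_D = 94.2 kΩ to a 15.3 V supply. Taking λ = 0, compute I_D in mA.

I_D = 0.162 mA

V_GS = V_G = 1.24 V, so V_ov = 1.24 − 0.766 = 0.474 V.
Assume saturation: I_D = ½ k_n V_ov² = 0.5 × 5.4 × 0.474² = 0.607 mA, giving V_DS = V_DD − I_D R_D = 15.3 − 0.607 × 94.2 = -41.8 V.
But -41.8 V < V_ov = 0.474 V, so the device is actually in triode.
In triode I_D = k_n[V_ov V_DS − ½ V_DS²] and I_D = (V_DD − V_DS)/R_D. Equating: 254 V_DS² − 242.1 V_DS + 15.3 = 0, giving V_DS = 0.0681 V (the root below V_ov).
I_D = (15.3 − 0.0681) / 94.2 = 0.162 mA.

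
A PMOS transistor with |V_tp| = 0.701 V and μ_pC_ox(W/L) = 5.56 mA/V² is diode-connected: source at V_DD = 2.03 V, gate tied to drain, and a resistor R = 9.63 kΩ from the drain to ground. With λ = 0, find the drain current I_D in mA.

With gate tied to drain, V_SG = V_SD ≥ V_SG − |V_tp|, so the device is in saturation.
KCL at the drain: ½ k_p (V_SG − |V_tp|)² = (V_DD − V_SG)/R.
Let x = V_SG − 0.701. Then 26.8 x² + x − 1.329 = 0, giving x = 0.205 V (positive root), so V_SG = 0.906 V.
I_D = (V_DD − V_SG)/R = (2.03 − 0.906) / 9.63 = 0.117 mA.

I_D = 0.117 mA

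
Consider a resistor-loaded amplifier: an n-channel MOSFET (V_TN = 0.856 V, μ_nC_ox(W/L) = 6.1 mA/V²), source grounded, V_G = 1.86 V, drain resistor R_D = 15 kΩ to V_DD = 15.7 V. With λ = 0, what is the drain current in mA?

V_GS = V_G = 1.86 V, so V_ov = 1.86 − 0.856 = 1 V.
Assume saturation: I_D = ½ k_n V_ov² = 0.5 × 6.1 × 1² = 3.07 mA, giving V_DS = V_DD − I_D R_D = 15.7 − 3.07 × 15 = -30.4 V.
But -30.4 V < V_ov = 1 V, so the device is actually in triode.
In triode I_D = k_n[V_ov V_DS − ½ V_DS²] and I_D = (V_DD − V_DS)/R_D. Equating: 45.8 V_DS² − 92.87 V_DS + 15.7 = 0, giving V_DS = 0.186 V (the root below V_ov).
I_D = (15.7 − 0.186) / 15 = 1.03 mA.

I_D = 1.03 mA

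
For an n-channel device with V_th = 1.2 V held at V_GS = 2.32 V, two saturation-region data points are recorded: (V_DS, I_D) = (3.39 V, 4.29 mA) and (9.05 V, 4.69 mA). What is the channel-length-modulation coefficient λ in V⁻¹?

λ = 0.0174 V⁻¹

With V_GS fixed, I_D ∝ (1 + λ V_DS) in saturation, so I_D2/I_D1 = (1 + λ V_DS2)/(1 + λ V_DS1).
4.69/4.29 = 1.093 = (1 + 9.05 λ)/(1 + 3.39 λ).
Solving: λ (I_D1 V_DS2 − I_D2 V_DS1) = I_D2 − I_D1, so λ = (4.69 − 4.29) / (4.29 × 9.05 − 4.69 × 3.39) = 0.4 / 22.9 = 0.0174 V⁻¹.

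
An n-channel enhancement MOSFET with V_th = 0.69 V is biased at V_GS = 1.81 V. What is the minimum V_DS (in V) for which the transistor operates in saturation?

V_DS,sat = 1.12 V

The boundary between triode and saturation is V_DS = V_GS − V_th = V_ov.
V_ov = 1.81 − 0.69 = 1.12 V.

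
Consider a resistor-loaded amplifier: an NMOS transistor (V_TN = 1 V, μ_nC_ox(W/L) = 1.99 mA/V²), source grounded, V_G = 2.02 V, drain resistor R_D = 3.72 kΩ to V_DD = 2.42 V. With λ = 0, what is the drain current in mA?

I_D = 0.562 mA

V_GS = V_G = 2.02 V, so V_ov = 2.02 − 1 = 1.02 V.
Assume saturation: I_D = ½ k_n V_ov² = 0.5 × 1.99 × 1.02² = 1.04 mA, giving V_DS = V_DD − I_D R_D = 2.42 − 1.04 × 3.72 = -1.43 V.
But -1.43 V < V_ov = 1.02 V, so the device is actually in triode.
In triode I_D = k_n[V_ov V_DS − ½ V_DS²] and I_D = (V_DD − V_DS)/R_D. Equating: 3.7 V_DS² − 8.551 V_DS + 2.42 = 0, giving V_DS = 0.33 V (the root below V_ov).
I_D = (2.42 − 0.33) / 3.72 = 0.562 mA.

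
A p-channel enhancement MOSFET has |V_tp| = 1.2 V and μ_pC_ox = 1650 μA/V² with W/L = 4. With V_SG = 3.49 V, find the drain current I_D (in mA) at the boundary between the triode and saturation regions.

At the boundary V_SD = V_ov = V_SG − |V_tp| = 3.49 − 1.2 = 2.29 V.
k_p = μ_pC_ox · (W/L) = 6.6 mA/V².
I_D = ½ k_p V_ov² = 0.5 × 6.6 × 2.29² = 17.3 mA.

I_D = 17.3 mA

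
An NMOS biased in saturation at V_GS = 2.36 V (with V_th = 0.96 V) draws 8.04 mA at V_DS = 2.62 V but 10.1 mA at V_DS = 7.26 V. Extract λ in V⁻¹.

With V_GS fixed, I_D ∝ (1 + λ V_DS) in saturation, so I_D2/I_D1 = (1 + λ V_DS2)/(1 + λ V_DS1).
10.1/8.04 = 1.256 = (1 + 7.26 λ)/(1 + 2.62 λ).
Solving: λ (I_D1 V_DS2 − I_D2 V_DS1) = I_D2 − I_D1, so λ = (10.1 − 8.04) / (8.04 × 7.26 − 10.1 × 2.62) = 2.06 / 31.9 = 0.0646 V⁻¹.

λ = 0.0646 V⁻¹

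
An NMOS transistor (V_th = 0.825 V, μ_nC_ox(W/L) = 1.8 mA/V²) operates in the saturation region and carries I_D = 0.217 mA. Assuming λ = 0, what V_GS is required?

V_GS = 1.32 V

In saturation I_D = ½ k_n (V_GS − V_th)², so V_GS − V_th = √(2 I_D / k_n) = √(2 × 0.217 / 1.8) = 0.491 V.
V_GS = 0.825 + 0.491 = 1.32 V.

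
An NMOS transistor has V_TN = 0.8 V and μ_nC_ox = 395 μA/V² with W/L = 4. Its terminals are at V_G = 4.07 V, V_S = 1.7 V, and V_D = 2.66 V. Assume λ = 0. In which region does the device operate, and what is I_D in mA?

Triode; I_D = 1.65 mA

V_GS = V_G − V_S = 4.07 − 1.7 = 2.37 V; V_DS = V_D − V_S = 2.66 − 1.7 = 0.96 V.
k_n = μ_nC_ox · (W/L) = 1.58 mA/V².
V_ov = V_GS − V_TN = 2.37 − 0.8 = 1.57 V.
Since V_DS = 0.96 V < V_ov = 1.57 V, the device is in the triode region.
I_D = k_n [V_ov · V_DS − ½ V_DS²] = 1.58 × [1.57 × 0.96 − 0.5 × 0.96²] = 1.65 mA.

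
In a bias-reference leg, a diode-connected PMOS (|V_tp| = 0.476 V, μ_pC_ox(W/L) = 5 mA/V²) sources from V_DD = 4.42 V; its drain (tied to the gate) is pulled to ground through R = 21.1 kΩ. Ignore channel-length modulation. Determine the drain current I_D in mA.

I_D = 0.174 mA

With gate tied to drain, V_SG = V_SD ≥ V_SG − |V_tp|, so the device is in saturation.
KCL at the drain: ½ k_p (V_SG − |V_tp|)² = (V_DD − V_SG)/R.
Let x = V_SG − 0.476. Then 52.8 x² + x − 3.944 = 0, giving x = 0.264 V (positive root), so V_SG = 0.74 V.
I_D = (V_DD − V_SG)/R = (4.42 − 0.74) / 21.1 = 0.174 mA.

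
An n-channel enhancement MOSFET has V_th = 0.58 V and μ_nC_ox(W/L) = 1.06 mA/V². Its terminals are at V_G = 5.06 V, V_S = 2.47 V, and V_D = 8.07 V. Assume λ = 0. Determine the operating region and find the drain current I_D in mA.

Saturation; I_D = 2.14 mA

V_GS = V_G − V_S = 5.06 − 2.47 = 2.59 V; V_DS = V_D − V_S = 8.07 − 2.47 = 5.6 V.
V_ov = V_GS − V_th = 2.59 − 0.58 = 2.01 V.
Since V_DS = 5.6 V ≥ V_ov = 2.01 V, the device is in saturation.
I_D = ½ k_n V_ov² = 0.5 × 1.06 × 2.01² = 2.14 mA.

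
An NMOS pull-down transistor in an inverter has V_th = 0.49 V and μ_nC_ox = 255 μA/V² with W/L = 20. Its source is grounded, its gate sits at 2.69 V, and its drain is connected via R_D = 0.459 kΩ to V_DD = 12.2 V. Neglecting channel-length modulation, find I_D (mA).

V_GS = V_G = 2.69 V, so V_ov = 2.69 − 0.49 = 2.2 V.
k_n = μ_nC_ox · (W/L) = 5.1 mA/V².
Assume saturation: I_D = ½ k_n V_ov² = 0.5 × 5.1 × 2.2² = 12.3 mA, giving V_DS = V_DD − I_D R_D = 12.2 − 12.3 × 0.459 = 6.54 V.
V_DS = 6.54 V ≥ V_ov = 2.2 V, confirming saturation.

I_D = 12.3 mA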